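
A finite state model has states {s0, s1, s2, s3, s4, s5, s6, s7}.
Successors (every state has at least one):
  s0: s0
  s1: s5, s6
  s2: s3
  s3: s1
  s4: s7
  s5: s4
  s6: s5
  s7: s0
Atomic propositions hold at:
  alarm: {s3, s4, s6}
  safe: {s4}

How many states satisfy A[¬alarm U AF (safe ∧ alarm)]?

6

Sat(¬alarm) = {s0, s1, s2, s5, s7}
Sat(safe ∧ alarm) = {s4}
AF (safe ∧ alarm): least fixpoint, start Z0 = {s4}, add states with every successor in Z. Z1 = {s4, s5}; Z2 = {s4, s5, s6}; Z3 = {s1, s4, s5, s6}; Z4 = {s1, s3, s4, s5, s6}; Z5 = {s1, s2, s3, s4, s5, s6}; fixed.
Sat(AF (safe ∧ alarm)) = {s1, s2, s3, s4, s5, s6}
A[¬alarm U AF (safe ∧ alarm)]: least fixpoint, start Z0 = Sat(AF (safe ∧ alarm)) = {s1, s2, s3, s4, s5, s6}, add states in Sat(¬alarm) with every successor in Z. Already a fixed point.
Sat(A[¬alarm U AF (safe ∧ alarm)]) = {s1, s2, s3, s4, s5, s6}
|Sat(A[¬alarm U AF (safe ∧ alarm)])| = |{s1, s2, s3, s4, s5, s6}| = 6.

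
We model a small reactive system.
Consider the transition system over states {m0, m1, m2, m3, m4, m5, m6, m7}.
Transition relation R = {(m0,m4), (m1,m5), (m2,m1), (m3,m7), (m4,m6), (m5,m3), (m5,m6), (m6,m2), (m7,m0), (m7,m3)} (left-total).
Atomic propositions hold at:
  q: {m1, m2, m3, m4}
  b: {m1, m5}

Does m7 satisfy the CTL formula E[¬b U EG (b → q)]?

Sat(¬b) = {m0, m2, m3, m4, m6, m7}
Sat(b → q) = {m0, m1, m2, m3, m4, m6, m7}
EG (b → q): greatest fixpoint, start Z0 = {m0, m1, m2, m3, m4, m6, m7}, keep only states in Sat with some successor in Z. Z1 = {m0, m2, m3, m4, m6, m7}; Z2 = {m0, m3, m4, m6, m7}; Z3 = {m0, m3, m4, m7}; Z4 = {m0, m3, m7}; Z5 = {m3, m7}; fixed.
Sat(EG (b → q)) = {m3, m7}
E[¬b U EG (b → q)]: least fixpoint, start Z0 = Sat(EG (b → q)) = {m3, m7}, add states in Sat(¬b) with some successor in Z. Already a fixed point.
Sat(E[¬b U EG (b → q)]) = {m3, m7}
m7 ∈ Sat(E[¬b U EG (b → q)]) = {m3, m7}, so the formula holds at m7.

Yes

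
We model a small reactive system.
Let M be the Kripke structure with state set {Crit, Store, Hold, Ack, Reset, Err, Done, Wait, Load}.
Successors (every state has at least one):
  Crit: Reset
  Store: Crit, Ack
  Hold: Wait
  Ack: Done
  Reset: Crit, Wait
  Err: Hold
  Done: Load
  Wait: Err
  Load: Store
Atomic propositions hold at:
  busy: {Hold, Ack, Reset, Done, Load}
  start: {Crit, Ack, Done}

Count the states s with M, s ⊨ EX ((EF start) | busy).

7

EF start: least fixpoint, start Z0 = {Crit, Ack, Done}, add states with some successor in Z. Z1 = {Crit, Store, Ack, Reset, Done}; Z2 = {Crit, Store, Ack, Reset, Done, Load}; fixed.
Sat(EF start) = {Crit, Store, Ack, Reset, Done, Load}
Sat((EF start) | busy) = {Crit, Store, Hold, Ack, Reset, Done, Load}
Sat(EX ((EF start) | busy)) = {s : some successor in {Crit, Store, Hold, Ack, Reset, Done, Load}} = {Crit, Store, Ack, Reset, Err, Done, Load}
|Sat(EX ((EF start) | busy))| = |{Crit, Store, Ack, Reset, Err, Done, Load}| = 7.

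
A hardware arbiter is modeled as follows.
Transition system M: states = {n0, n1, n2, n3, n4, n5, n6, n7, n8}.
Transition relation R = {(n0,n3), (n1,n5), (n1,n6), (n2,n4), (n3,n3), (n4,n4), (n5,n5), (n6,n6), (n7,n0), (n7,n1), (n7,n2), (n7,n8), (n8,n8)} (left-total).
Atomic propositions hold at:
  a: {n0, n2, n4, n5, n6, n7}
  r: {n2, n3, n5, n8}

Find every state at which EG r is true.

EG r: greatest fixpoint, start Z0 = {n2, n3, n5, n8}, keep only states in Sat with some successor in Z. Z1 = {n3, n5, n8}; fixed.
Sat(EG r) = {n3, n5, n8}

{n3, n5, n8}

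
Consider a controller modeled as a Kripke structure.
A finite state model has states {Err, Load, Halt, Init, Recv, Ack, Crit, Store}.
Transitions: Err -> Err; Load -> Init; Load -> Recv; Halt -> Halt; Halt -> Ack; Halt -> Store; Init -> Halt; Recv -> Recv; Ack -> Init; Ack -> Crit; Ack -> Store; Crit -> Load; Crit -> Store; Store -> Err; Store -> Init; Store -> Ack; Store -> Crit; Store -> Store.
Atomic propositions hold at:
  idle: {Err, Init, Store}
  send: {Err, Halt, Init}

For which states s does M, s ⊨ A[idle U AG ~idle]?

{Recv}

Sat(~idle) = {Load, Halt, Recv, Ack, Crit}
AG ~idle: greatest fixpoint, start Z0 = {Load, Halt, Recv, Ack, Crit}, keep only states in Sat with every successor in Z. Z1 = {Recv}; fixed.
Sat(AG ~idle) = {Recv}
A[idle U AG ~idle]: least fixpoint, start Z0 = Sat(AG ~idle) = {Recv}, add states in Sat(idle) with every successor in Z. Already a fixed point.
Sat(A[idle U AG ~idle]) = {Recv}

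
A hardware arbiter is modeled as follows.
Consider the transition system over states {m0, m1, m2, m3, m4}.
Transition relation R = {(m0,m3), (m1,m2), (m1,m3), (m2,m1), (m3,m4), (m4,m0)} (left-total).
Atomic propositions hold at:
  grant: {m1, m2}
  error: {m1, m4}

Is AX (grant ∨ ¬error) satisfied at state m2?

Sat(¬error) = {m0, m2, m3}
Sat(grant ∨ ¬error) = {m0, m1, m2, m3}
Sat(AX (grant ∨ ¬error)) = {s : every successor in {m0, m1, m2, m3}} = {m0, m1, m2, m4}
m2 ∈ Sat(AX (grant ∨ ¬error)) = {m0, m1, m2, m4}, so the formula holds at m2.

Yes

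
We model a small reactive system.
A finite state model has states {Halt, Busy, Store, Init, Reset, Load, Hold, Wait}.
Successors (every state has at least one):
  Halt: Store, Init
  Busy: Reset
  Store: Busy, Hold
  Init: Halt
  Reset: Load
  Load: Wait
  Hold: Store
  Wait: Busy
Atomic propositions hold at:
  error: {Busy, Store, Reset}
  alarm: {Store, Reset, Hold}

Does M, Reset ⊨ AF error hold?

Yes

AF error: least fixpoint, start Z0 = {Busy, Store, Reset}, add states with every successor in Z. Z1 = {Busy, Store, Reset, Hold, Wait}; Z2 = {Busy, Store, Reset, Load, Hold, Wait}; fixed.
Sat(AF error) = {Busy, Store, Reset, Load, Hold, Wait}
Reset ∈ Sat(AF error) = {Busy, Store, Reset, Load, Hold, Wait}, so the formula holds at Reset.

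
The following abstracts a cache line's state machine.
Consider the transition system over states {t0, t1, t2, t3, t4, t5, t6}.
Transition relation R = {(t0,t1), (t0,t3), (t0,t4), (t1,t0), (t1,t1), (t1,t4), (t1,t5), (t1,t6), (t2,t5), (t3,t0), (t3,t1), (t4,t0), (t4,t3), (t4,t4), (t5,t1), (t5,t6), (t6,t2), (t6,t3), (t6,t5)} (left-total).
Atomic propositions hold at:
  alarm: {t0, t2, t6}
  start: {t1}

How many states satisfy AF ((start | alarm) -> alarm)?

Sat(start | alarm) = {t0, t1, t2, t6}
Sat((start | alarm) -> alarm) = {t0, t2, t3, t4, t5, t6}
AF ((start | alarm) -> alarm): least fixpoint, start Z0 = {t0, t2, t3, t4, t5, t6}, add states with every successor in Z. Already a fixed point.
Sat(AF ((start | alarm) -> alarm)) = {t0, t2, t3, t4, t5, t6}
|Sat(AF ((start | alarm) -> alarm))| = |{t0, t2, t3, t4, t5, t6}| = 6.

6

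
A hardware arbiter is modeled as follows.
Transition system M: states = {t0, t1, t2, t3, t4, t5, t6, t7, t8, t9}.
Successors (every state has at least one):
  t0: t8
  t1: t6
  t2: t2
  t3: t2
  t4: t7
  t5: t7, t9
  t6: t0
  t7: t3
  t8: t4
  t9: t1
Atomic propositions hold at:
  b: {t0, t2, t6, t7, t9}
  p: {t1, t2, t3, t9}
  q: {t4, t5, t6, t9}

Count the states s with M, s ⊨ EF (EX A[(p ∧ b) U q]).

Sat(p ∧ b) = {t2, t9}
A[(p ∧ b) U q]: least fixpoint, start Z0 = Sat(q) = {t4, t5, t6, t9}, add states in Sat(p ∧ b) with every successor in Z. Already a fixed point.
Sat(A[(p ∧ b) U q]) = {t4, t5, t6, t9}
Sat(EX A[(p ∧ b) U q]) = {s : some successor in {t4, t5, t6, t9}} = {t1, t5, t8}
EF (EX A[(p ∧ b) U q]): least fixpoint, start Z0 = {t1, t5, t8}, add states with some successor in Z. Z1 = {t0, t1, t5, t8, t9}; Z2 = {t0, t1, t5, t6, t8, t9}; fixed.
Sat(EF (EX A[(p ∧ b) U q])) = {t0, t1, t5, t6, t8, t9}
|Sat(EF (EX A[(p ∧ b) U q]))| = |{t0, t1, t5, t6, t8, t9}| = 6.

6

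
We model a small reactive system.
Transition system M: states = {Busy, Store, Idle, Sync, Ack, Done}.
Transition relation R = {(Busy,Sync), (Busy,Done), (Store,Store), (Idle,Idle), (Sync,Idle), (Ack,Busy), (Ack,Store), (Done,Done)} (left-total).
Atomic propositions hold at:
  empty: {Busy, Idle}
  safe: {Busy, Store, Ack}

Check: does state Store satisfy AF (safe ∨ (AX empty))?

Sat(AX empty) = {s : every successor in {Busy, Idle}} = {Idle, Sync}
Sat(safe ∨ (AX empty)) = {Busy, Store, Idle, Sync, Ack}
AF (safe ∨ (AX empty)): least fixpoint, start Z0 = {Busy, Store, Idle, Sync, Ack}, add states with every successor in Z. Already a fixed point.
Sat(AF (safe ∨ (AX empty))) = {Busy, Store, Idle, Sync, Ack}
Store ∈ Sat(AF (safe ∨ (AX empty))) = {Busy, Store, Idle, Sync, Ack}, so the formula holds at Store.

Yes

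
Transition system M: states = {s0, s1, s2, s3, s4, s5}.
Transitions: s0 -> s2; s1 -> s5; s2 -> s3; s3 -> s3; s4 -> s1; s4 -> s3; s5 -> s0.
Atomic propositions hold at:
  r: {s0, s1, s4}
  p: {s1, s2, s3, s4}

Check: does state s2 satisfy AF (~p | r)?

Sat(~p) = {s0, s5}
Sat(~p | r) = {s0, s1, s4, s5}
AF (~p | r): least fixpoint, start Z0 = {s0, s1, s4, s5}, add states with every successor in Z. Already a fixed point.
Sat(AF (~p | r)) = {s0, s1, s4, s5}
s2 ∉ Sat(AF (~p | r)) = {s0, s1, s4, s5}, so the formula does not hold at s2.

No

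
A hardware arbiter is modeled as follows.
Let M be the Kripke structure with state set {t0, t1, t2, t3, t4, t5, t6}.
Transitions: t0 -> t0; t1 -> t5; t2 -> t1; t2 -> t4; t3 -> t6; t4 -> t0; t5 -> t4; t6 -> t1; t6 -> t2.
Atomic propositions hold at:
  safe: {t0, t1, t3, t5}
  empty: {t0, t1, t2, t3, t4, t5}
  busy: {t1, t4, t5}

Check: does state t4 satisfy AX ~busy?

Sat(~busy) = {t0, t2, t3, t6}
Sat(AX ~busy) = {s : every successor in {t0, t2, t3, t6}} = {t0, t3, t4}
t4 ∈ Sat(AX ~busy) = {t0, t3, t4}, so the formula holds at t4.

Yes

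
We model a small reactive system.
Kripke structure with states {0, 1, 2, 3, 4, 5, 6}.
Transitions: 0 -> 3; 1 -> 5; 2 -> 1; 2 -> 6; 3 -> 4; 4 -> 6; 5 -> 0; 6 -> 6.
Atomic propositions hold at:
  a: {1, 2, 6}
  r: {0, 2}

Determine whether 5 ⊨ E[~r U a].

No

Sat(~r) = {1, 3, 4, 5, 6}
E[~r U a]: least fixpoint, start Z0 = Sat(a) = {1, 2, 6}, add states in Sat(~r) with some successor in Z. Z1 = {1, 2, 4, 6}; Z2 = {1, 2, 3, 4, 6}; fixed.
Sat(E[~r U a]) = {1, 2, 3, 4, 6}
5 ∉ Sat(E[~r U a]) = {1, 2, 3, 4, 6}, so the formula does not hold at 5.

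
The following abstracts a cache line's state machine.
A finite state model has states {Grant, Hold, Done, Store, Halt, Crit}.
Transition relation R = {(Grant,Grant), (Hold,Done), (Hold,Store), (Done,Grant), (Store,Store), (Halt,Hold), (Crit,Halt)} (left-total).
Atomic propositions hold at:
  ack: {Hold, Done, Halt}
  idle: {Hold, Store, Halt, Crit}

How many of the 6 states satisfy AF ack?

4

AF ack: least fixpoint, start Z0 = {Hold, Done, Halt}, add states with every successor in Z. Z1 = {Hold, Done, Halt, Crit}; fixed.
Sat(AF ack) = {Hold, Done, Halt, Crit}
|Sat(AF ack)| = |{Hold, Done, Halt, Crit}| = 4.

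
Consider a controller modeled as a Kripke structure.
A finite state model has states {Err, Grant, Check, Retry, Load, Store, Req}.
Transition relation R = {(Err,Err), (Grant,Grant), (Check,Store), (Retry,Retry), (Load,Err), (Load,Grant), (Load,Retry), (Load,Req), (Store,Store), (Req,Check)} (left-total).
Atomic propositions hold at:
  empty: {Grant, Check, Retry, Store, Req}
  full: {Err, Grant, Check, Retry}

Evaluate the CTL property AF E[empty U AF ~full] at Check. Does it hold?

Sat(~full) = {Load, Store, Req}
AF ~full: least fixpoint, start Z0 = {Load, Store, Req}, add states with every successor in Z. Z1 = {Check, Load, Store, Req}; fixed.
Sat(AF ~full) = {Check, Load, Store, Req}
E[empty U AF ~full]: least fixpoint, start Z0 = Sat(AF ~full) = {Check, Load, Store, Req}, add states in Sat(empty) with some successor in Z. Already a fixed point.
Sat(E[empty U AF ~full]) = {Check, Load, Store, Req}
AF E[empty U AF ~full]: least fixpoint, start Z0 = {Check, Load, Store, Req}, add states with every successor in Z. Already a fixed point.
Sat(AF E[empty U AF ~full]) = {Check, Load, Store, Req}
Check ∈ Sat(AF E[empty U AF ~full]) = {Check, Load, Store, Req}, so the formula holds at Check.

Yes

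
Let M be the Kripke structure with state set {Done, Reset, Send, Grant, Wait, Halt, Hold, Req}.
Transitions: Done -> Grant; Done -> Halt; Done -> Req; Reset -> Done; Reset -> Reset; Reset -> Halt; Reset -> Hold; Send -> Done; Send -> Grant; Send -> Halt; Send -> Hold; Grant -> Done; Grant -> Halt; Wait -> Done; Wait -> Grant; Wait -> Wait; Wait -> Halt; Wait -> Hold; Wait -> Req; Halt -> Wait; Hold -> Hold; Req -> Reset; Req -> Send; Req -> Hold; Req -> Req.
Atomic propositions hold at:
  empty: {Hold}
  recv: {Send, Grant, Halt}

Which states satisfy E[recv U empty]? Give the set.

E[recv U empty]: least fixpoint, start Z0 = Sat(empty) = {Hold}, add states in Sat(recv) with some successor in Z. Z1 = {Send, Hold}; fixed.
Sat(E[recv U empty]) = {Send, Hold}

{Send, Hold}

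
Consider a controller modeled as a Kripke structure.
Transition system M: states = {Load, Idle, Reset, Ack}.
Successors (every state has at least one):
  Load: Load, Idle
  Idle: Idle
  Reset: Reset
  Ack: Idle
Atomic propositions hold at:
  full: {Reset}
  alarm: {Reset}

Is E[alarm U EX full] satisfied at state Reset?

Sat(EX full) = {s : some successor in {Reset}} = {Reset}
E[alarm U EX full]: least fixpoint, start Z0 = Sat(EX full) = {Reset}, add states in Sat(alarm) with some successor in Z. Already a fixed point.
Sat(E[alarm U EX full]) = {Reset}
Reset ∈ Sat(E[alarm U EX full]) = {Reset}, so the formula holds at Reset.

Yes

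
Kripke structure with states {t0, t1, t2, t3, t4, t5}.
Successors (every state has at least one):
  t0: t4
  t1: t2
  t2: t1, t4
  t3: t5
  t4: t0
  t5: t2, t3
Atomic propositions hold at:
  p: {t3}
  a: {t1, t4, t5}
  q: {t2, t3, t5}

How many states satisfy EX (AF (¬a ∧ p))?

1

Sat(¬a) = {t0, t2, t3}
Sat(¬a ∧ p) = {t3}
AF (¬a ∧ p): least fixpoint, start Z0 = {t3}, add states with every successor in Z. Already a fixed point.
Sat(AF (¬a ∧ p)) = {t3}
Sat(EX (AF (¬a ∧ p))) = {s : some successor in {t3}} = {t5}
|Sat(EX (AF (¬a ∧ p)))| = |{t5}| = 1.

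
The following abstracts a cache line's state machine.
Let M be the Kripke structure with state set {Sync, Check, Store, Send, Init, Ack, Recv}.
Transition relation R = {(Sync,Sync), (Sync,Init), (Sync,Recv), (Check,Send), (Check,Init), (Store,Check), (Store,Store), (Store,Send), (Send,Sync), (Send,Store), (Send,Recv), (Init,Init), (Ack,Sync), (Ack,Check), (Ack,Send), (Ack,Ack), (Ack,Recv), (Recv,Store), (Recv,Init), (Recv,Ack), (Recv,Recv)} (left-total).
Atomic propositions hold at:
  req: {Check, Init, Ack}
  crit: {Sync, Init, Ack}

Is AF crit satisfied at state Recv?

AF crit: least fixpoint, start Z0 = {Sync, Init, Ack}, add states with every successor in Z. Already a fixed point.
Sat(AF crit) = {Sync, Init, Ack}
Recv ∉ Sat(AF crit) = {Sync, Init, Ack}, so the formula does not hold at Recv.

No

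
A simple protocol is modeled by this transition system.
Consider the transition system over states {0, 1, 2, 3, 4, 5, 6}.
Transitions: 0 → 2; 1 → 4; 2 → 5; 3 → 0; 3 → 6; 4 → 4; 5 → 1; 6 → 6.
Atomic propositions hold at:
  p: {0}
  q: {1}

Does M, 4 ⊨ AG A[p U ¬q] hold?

Sat(¬q) = {0, 2, 3, 4, 5, 6}
A[p U ¬q]: least fixpoint, start Z0 = Sat(¬q) = {0, 2, 3, 4, 5, 6}, add states in Sat(p) with every successor in Z. Already a fixed point.
Sat(A[p U ¬q]) = {0, 2, 3, 4, 5, 6}
AG A[p U ¬q]: greatest fixpoint, start Z0 = {0, 2, 3, 4, 5, 6}, keep only states in Sat with every successor in Z. Z1 = {0, 2, 3, 4, 6}; Z2 = {0, 3, 4, 6}; Z3 = {3, 4, 6}; Z4 = {4, 6}; fixed.
Sat(AG A[p U ¬q]) = {4, 6}
4 ∈ Sat(AG A[p U ¬q]) = {4, 6}, so the formula holds at 4.

Yes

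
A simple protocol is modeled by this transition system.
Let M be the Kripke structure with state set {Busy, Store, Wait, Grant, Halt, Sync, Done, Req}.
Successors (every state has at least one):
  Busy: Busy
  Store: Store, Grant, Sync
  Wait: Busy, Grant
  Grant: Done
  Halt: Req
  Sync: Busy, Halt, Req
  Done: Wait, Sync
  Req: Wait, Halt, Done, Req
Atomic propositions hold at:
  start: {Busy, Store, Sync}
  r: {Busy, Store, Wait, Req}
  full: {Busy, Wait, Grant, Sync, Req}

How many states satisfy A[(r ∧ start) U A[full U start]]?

Sat(r ∧ start) = {Busy, Store}
A[full U start]: least fixpoint, start Z0 = Sat(start) = {Busy, Store, Sync}, add states in Sat(full) with every successor in Z. Already a fixed point.
Sat(A[full U start]) = {Busy, Store, Sync}
A[(r ∧ start) U A[full U start]]: least fixpoint, start Z0 = Sat(A[full U start]) = {Busy, Store, Sync}, add states in Sat(r ∧ start) with every successor in Z. Already a fixed point.
Sat(A[(r ∧ start) U A[full U start]]) = {Busy, Store, Sync}
|Sat(A[(r ∧ start) U A[full U start]])| = |{Busy, Store, Sync}| = 3.

3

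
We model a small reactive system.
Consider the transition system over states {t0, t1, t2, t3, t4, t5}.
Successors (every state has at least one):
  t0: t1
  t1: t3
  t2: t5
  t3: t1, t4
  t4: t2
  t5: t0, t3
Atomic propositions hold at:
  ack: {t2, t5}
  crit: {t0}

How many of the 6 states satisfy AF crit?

AF crit: least fixpoint, start Z0 = {t0}, add states with every successor in Z. Already a fixed point.
Sat(AF crit) = {t0}
|Sat(AF crit)| = |{t0}| = 1.

1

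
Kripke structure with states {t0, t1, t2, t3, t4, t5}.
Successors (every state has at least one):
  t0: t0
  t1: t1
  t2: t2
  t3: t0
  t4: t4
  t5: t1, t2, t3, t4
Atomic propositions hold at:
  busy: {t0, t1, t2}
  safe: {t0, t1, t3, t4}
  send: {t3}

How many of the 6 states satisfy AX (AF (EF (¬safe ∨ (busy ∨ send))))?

Sat(¬safe) = {t2, t5}
Sat(busy ∨ send) = {t0, t1, t2, t3}
Sat(¬safe ∨ (busy ∨ send)) = {t0, t1, t2, t3, t5}
EF (¬safe ∨ (busy ∨ send)): least fixpoint, start Z0 = {t0, t1, t2, t3, t5}, add states with some successor in Z. Already a fixed point.
Sat(EF (¬safe ∨ (busy ∨ send))) = {t0, t1, t2, t3, t5}
AF (EF (¬safe ∨ (busy ∨ send))): least fixpoint, start Z0 = {t0, t1, t2, t3, t5}, add states with every successor in Z. Already a fixed point.
Sat(AF (EF (¬safe ∨ (busy ∨ send)))) = {t0, t1, t2, t3, t5}
Sat(AX (AF (EF (¬safe ∨ (busy ∨ send))))) = {s : every successor in {t0, t1, t2, t3, t5}} = {t0, t1, t2, t3}
|Sat(AX (AF (EF (¬safe ∨ (busy ∨ send)))))| = |{t0, t1, t2, t3}| = 4.

4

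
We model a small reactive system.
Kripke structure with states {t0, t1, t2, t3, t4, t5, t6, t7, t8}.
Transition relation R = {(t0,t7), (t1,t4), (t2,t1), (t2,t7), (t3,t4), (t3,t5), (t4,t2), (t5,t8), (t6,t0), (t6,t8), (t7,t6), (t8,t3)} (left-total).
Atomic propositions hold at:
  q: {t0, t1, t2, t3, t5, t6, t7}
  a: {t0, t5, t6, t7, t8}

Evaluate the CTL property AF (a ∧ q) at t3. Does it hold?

Sat(a ∧ q) = {t0, t5, t6, t7}
AF (a ∧ q): least fixpoint, start Z0 = {t0, t5, t6, t7}, add states with every successor in Z. Already a fixed point.
Sat(AF (a ∧ q)) = {t0, t5, t6, t7}
t3 ∉ Sat(AF (a ∧ q)) = {t0, t5, t6, t7}, so the formula does not hold at t3.

No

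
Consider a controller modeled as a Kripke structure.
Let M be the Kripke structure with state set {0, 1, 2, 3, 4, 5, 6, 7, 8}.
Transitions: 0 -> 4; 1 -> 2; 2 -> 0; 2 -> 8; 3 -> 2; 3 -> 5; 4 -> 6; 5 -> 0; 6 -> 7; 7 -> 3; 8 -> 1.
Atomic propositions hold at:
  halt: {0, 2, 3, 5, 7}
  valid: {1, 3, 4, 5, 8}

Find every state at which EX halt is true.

{1, 2, 3, 5, 6, 7}

Sat(EX halt) = {s : some successor in {0, 2, 3, 5, 7}} = {1, 2, 3, 5, 6, 7}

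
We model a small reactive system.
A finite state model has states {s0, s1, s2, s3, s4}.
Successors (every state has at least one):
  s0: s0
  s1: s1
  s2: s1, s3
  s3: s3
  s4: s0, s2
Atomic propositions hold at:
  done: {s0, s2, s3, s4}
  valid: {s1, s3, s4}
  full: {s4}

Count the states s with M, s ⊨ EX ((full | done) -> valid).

Sat(full | done) = {s0, s2, s3, s4}
Sat((full | done) -> valid) = {s1, s3, s4}
Sat(EX ((full | done) -> valid)) = {s : some successor in {s1, s3, s4}} = {s1, s2, s3}
|Sat(EX ((full | done) -> valid))| = |{s1, s2, s3}| = 3.

3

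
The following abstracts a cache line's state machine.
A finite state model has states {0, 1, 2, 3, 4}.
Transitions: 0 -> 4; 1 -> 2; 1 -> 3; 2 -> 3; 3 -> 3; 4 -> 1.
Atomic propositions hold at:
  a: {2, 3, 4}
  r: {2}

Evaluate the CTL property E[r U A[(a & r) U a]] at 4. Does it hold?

Sat(a & r) = {2}
A[(a & r) U a]: least fixpoint, start Z0 = Sat(a) = {2, 3, 4}, add states in Sat(a & r) with every successor in Z. Already a fixed point.
Sat(A[(a & r) U a]) = {2, 3, 4}
E[r U A[(a & r) U a]]: least fixpoint, start Z0 = Sat(A[(a & r) U a]) = {2, 3, 4}, add states in Sat(r) with some successor in Z. Already a fixed point.
Sat(E[r U A[(a & r) U a]]) = {2, 3, 4}
4 ∈ Sat(E[r U A[(a & r) U a]]) = {2, 3, 4}, so the formula holds at 4.

Yes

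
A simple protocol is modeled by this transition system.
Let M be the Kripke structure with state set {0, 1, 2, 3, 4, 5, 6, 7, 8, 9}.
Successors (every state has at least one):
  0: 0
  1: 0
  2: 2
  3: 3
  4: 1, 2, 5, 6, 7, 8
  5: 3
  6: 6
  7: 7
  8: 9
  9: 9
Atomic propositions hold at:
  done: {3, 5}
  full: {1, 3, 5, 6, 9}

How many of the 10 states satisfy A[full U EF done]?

3

EF done: least fixpoint, start Z0 = {3, 5}, add states with some successor in Z. Z1 = {3, 4, 5}; fixed.
Sat(EF done) = {3, 4, 5}
A[full U EF done]: least fixpoint, start Z0 = Sat(EF done) = {3, 4, 5}, add states in Sat(full) with every successor in Z. Already a fixed point.
Sat(A[full U EF done]) = {3, 4, 5}
|Sat(A[full U EF done])| = |{3, 4, 5}| = 3.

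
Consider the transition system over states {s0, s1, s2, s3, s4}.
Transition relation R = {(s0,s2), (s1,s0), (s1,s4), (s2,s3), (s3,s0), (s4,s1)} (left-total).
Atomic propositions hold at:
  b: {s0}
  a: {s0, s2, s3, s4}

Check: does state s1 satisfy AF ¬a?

Sat(¬a) = {s1}
AF ¬a: least fixpoint, start Z0 = {s1}, add states with every successor in Z. Z1 = {s1, s4}; fixed.
Sat(AF ¬a) = {s1, s4}
s1 ∈ Sat(AF ¬a) = {s1, s4}, so the formula holds at s1.

Yes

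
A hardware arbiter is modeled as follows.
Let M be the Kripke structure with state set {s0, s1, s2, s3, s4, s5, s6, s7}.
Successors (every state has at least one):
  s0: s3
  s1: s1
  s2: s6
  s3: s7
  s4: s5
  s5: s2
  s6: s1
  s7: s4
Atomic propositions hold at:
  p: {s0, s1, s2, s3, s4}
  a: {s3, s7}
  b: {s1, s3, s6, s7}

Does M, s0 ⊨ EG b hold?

EG b: greatest fixpoint, start Z0 = {s1, s3, s6, s7}, keep only states in Sat with some successor in Z. Z1 = {s1, s3, s6}; Z2 = {s1, s6}; fixed.
Sat(EG b) = {s1, s6}
s0 ∉ Sat(EG b) = {s1, s6}, so the formula does not hold at s0.

No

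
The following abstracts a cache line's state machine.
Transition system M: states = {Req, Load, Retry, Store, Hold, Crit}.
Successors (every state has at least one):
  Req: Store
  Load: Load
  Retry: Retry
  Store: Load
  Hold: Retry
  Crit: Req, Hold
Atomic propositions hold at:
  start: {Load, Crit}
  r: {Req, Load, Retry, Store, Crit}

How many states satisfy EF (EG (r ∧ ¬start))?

3

Sat(¬start) = {Req, Retry, Store, Hold}
Sat(r ∧ ¬start) = {Req, Retry, Store}
EG (r ∧ ¬start): greatest fixpoint, start Z0 = {Req, Retry, Store}, keep only states in Sat with some successor in Z. Z1 = {Req, Retry}; Z2 = {Retry}; fixed.
Sat(EG (r ∧ ¬start)) = {Retry}
EF (EG (r ∧ ¬start)): least fixpoint, start Z0 = {Retry}, add states with some successor in Z. Z1 = {Retry, Hold}; Z2 = {Retry, Hold, Crit}; fixed.
Sat(EF (EG (r ∧ ¬start))) = {Retry, Hold, Crit}
|Sat(EF (EG (r ∧ ¬start)))| = |{Retry, Hold, Crit}| = 3.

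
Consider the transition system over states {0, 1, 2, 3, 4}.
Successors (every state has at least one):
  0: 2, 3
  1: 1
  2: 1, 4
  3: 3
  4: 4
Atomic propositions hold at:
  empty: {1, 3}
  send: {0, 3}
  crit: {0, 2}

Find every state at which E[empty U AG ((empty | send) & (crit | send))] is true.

{3}

Sat(empty | send) = {0, 1, 3}
Sat(crit | send) = {0, 2, 3}
Sat((empty | send) & (crit | send)) = {0, 3}
AG ((empty | send) & (crit | send)): greatest fixpoint, start Z0 = {0, 3}, keep only states in Sat with every successor in Z. Z1 = {3}; fixed.
Sat(AG ((empty | send) & (crit | send))) = {3}
E[empty U AG ((empty | send) & (crit | send))]: least fixpoint, start Z0 = Sat(AG ((empty | send) & (crit | send))) = {3}, add states in Sat(empty) with some successor in Z. Already a fixed point.
Sat(E[empty U AG ((empty | send) & (crit | send))]) = {3}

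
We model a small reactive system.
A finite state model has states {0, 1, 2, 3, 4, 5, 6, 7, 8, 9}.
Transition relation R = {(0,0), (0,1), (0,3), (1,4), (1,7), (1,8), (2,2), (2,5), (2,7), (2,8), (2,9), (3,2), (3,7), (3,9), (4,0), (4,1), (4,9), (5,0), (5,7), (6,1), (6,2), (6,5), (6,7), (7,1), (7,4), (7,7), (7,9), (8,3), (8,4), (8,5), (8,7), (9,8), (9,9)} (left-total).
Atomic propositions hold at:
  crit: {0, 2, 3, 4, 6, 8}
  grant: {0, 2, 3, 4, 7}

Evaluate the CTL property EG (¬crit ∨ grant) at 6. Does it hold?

Sat(¬crit) = {1, 5, 7, 9}
Sat(¬crit ∨ grant) = {0, 1, 2, 3, 4, 5, 7, 9}
EG (¬crit ∨ grant): greatest fixpoint, start Z0 = {0, 1, 2, 3, 4, 5, 7, 9}, keep only states in Sat with some successor in Z. Already a fixed point.
Sat(EG (¬crit ∨ grant)) = {0, 1, 2, 3, 4, 5, 7, 9}
6 ∉ Sat(EG (¬crit ∨ grant)) = {0, 1, 2, 3, 4, 5, 7, 9}, so the formula does not hold at 6.

No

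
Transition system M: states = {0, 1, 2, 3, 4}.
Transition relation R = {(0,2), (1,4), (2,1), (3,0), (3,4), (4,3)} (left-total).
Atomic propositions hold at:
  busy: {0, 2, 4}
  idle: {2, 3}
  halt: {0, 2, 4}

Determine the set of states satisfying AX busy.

{0, 1, 3}

Sat(AX busy) = {s : every successor in {0, 2, 4}} = {0, 1, 3}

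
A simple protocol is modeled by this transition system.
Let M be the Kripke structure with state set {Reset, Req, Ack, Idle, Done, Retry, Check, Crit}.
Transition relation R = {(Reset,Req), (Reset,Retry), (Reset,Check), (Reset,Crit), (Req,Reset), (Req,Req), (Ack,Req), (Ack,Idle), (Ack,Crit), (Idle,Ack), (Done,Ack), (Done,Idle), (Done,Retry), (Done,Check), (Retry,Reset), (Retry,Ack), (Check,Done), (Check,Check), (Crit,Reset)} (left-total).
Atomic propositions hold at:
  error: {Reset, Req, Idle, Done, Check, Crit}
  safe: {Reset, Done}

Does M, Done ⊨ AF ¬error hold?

Sat(¬error) = {Ack, Retry}
AF ¬error: least fixpoint, start Z0 = {Ack, Retry}, add states with every successor in Z. Z1 = {Ack, Idle, Retry}; fixed.
Sat(AF ¬error) = {Ack, Idle, Retry}
Done ∉ Sat(AF ¬error) = {Ack, Idle, Retry}, so the formula does not hold at Done.

No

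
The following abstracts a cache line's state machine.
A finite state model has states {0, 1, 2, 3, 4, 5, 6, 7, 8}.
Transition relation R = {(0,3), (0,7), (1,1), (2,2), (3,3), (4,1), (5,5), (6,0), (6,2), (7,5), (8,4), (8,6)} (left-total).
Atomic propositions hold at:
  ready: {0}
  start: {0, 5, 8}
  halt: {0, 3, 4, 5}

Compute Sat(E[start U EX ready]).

{6, 8}

Sat(EX ready) = {s : some successor in {0}} = {6}
E[start U EX ready]: least fixpoint, start Z0 = Sat(EX ready) = {6}, add states in Sat(start) with some successor in Z. Z1 = {6, 8}; fixed.
Sat(E[start U EX ready]) = {6, 8}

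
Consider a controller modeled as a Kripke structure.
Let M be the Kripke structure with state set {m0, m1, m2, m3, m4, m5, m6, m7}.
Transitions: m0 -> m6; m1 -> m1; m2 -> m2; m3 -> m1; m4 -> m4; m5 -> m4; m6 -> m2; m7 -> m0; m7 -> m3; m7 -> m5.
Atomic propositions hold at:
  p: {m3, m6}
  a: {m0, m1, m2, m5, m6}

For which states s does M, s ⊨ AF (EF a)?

{m0, m1, m2, m3, m5, m6, m7}

EF a: least fixpoint, start Z0 = {m0, m1, m2, m5, m6}, add states with some successor in Z. Z1 = {m0, m1, m2, m3, m5, m6, m7}; fixed.
Sat(EF a) = {m0, m1, m2, m3, m5, m6, m7}
AF (EF a): least fixpoint, start Z0 = {m0, m1, m2, m3, m5, m6, m7}, add states with every successor in Z. Already a fixed point.
Sat(AF (EF a)) = {m0, m1, m2, m3, m5, m6, m7}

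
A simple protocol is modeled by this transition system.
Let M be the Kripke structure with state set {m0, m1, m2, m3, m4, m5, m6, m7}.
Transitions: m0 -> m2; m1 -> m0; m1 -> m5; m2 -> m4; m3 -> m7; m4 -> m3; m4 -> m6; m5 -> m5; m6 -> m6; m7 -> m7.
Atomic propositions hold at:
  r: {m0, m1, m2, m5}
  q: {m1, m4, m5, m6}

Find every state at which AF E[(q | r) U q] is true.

{m0, m1, m2, m4, m5, m6}

Sat(q | r) = {m0, m1, m2, m4, m5, m6}
E[(q | r) U q]: least fixpoint, start Z0 = Sat(q) = {m1, m4, m5, m6}, add states in Sat(q | r) with some successor in Z. Z1 = {m1, m2, m4, m5, m6}; Z2 = {m0, m1, m2, m4, m5, m6}; fixed.
Sat(E[(q | r) U q]) = {m0, m1, m2, m4, m5, m6}
AF E[(q | r) U q]: least fixpoint, start Z0 = {m0, m1, m2, m4, m5, m6}, add states with every successor in Z. Already a fixed point.
Sat(AF E[(q | r) U q]) = {m0, m1, m2, m4, m5, m6}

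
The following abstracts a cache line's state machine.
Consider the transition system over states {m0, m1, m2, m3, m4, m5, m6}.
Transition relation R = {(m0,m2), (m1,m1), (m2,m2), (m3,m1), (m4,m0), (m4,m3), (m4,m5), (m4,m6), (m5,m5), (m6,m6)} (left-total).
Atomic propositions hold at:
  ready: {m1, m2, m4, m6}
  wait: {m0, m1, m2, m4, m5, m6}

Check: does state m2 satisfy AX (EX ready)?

Yes

Sat(EX ready) = {s : some successor in {m1, m2, m4, m6}} = {m0, m1, m2, m3, m4, m6}
Sat(AX (EX ready)) = {s : every successor in {m0, m1, m2, m3, m4, m6}} = {m0, m1, m2, m3, m6}
m2 ∈ Sat(AX (EX ready)) = {m0, m1, m2, m3, m6}, so the formula holds at m2.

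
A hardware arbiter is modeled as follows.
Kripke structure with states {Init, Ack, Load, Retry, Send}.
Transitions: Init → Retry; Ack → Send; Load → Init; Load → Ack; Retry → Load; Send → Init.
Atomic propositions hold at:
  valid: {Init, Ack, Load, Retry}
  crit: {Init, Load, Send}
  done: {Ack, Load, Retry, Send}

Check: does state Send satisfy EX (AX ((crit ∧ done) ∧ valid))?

Sat(crit ∧ done) = {Load, Send}
Sat((crit ∧ done) ∧ valid) = {Load}
Sat(AX ((crit ∧ done) ∧ valid)) = {s : every successor in {Load}} = {Retry}
Sat(EX (AX ((crit ∧ done) ∧ valid))) = {s : some successor in {Retry}} = {Init}
Send ∉ Sat(EX (AX ((crit ∧ done) ∧ valid))) = {Init}, so the formula does not hold at Send.

No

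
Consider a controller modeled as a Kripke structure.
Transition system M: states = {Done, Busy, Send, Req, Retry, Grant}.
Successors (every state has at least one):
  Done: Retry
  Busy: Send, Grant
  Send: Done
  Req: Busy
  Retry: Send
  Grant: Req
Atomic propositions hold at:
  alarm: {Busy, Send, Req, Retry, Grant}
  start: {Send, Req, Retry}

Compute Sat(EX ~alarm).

{Send}

Sat(~alarm) = {Done}
Sat(EX ~alarm) = {s : some successor in {Done}} = {Send}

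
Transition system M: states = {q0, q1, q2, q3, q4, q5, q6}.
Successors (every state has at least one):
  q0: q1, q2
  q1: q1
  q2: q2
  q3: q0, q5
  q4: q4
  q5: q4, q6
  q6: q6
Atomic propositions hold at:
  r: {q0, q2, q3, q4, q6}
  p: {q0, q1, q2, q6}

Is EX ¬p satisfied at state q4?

Yes

Sat(¬p) = {q3, q4, q5}
Sat(EX ¬p) = {s : some successor in {q3, q4, q5}} = {q3, q4, q5}
q4 ∈ Sat(EX ¬p) = {q3, q4, q5}, so the formula holds at q4.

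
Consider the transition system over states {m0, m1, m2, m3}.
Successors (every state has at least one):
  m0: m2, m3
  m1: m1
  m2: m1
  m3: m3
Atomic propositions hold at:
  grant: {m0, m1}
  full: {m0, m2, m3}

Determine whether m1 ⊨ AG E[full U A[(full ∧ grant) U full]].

No

Sat(full ∧ grant) = {m0}
A[(full ∧ grant) U full]: least fixpoint, start Z0 = Sat(full) = {m0, m2, m3}, add states in Sat(full ∧ grant) with every successor in Z. Already a fixed point.
Sat(A[(full ∧ grant) U full]) = {m0, m2, m3}
E[full U A[(full ∧ grant) U full]]: least fixpoint, start Z0 = Sat(A[(full ∧ grant) U full]) = {m0, m2, m3}, add states in Sat(full) with some successor in Z. Already a fixed point.
Sat(E[full U A[(full ∧ grant) U full]]) = {m0, m2, m3}
AG E[full U A[(full ∧ grant) U full]]: greatest fixpoint, start Z0 = {m0, m2, m3}, keep only states in Sat with every successor in Z. Z1 = {m0, m3}; Z2 = {m3}; fixed.
Sat(AG E[full U A[(full ∧ grant) U full]]) = {m3}
m1 ∉ Sat(AG E[full U A[(full ∧ grant) U full]]) = {m3}, so the formula does not hold at m1.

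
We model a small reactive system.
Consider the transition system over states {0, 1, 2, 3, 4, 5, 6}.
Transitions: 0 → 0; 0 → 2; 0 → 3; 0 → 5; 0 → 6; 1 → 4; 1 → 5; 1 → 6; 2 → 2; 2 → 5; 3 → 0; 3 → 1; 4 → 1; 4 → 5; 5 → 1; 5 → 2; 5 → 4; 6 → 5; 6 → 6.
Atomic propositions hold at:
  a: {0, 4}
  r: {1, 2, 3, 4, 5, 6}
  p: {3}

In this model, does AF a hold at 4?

Yes

AF a: least fixpoint, start Z0 = {0, 4}, add states with every successor in Z. Already a fixed point.
Sat(AF a) = {0, 4}
4 ∈ Sat(AF a) = {0, 4}, so the formula holds at 4.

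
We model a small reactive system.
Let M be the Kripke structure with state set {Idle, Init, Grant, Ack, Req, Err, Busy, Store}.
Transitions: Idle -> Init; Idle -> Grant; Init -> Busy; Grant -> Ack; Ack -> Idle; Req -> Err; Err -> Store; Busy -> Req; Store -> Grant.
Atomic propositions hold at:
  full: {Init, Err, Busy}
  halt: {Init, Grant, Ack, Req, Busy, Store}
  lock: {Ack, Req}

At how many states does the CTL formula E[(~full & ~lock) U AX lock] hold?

4

Sat(~full) = {Idle, Grant, Ack, Req, Store}
Sat(~lock) = {Idle, Init, Grant, Err, Busy, Store}
Sat(~full & ~lock) = {Idle, Grant, Store}
Sat(AX lock) = {s : every successor in {Ack, Req}} = {Grant, Busy}
E[(~full & ~lock) U AX lock]: least fixpoint, start Z0 = Sat(AX lock) = {Grant, Busy}, add states in Sat(~full & ~lock) with some successor in Z. Z1 = {Idle, Grant, Busy, Store}; fixed.
Sat(E[(~full & ~lock) U AX lock]) = {Idle, Grant, Busy, Store}
|Sat(E[(~full & ~lock) U AX lock])| = |{Idle, Grant, Busy, Store}| = 4.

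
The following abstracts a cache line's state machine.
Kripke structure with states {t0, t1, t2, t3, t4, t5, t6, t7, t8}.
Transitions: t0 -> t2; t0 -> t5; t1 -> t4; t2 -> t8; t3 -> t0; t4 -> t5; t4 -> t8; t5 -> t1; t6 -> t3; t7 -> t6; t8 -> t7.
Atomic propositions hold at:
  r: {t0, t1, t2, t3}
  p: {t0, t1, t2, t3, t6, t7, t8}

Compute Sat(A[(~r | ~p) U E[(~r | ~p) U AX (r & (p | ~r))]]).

{t3, t4, t5, t6, t7, t8}

Sat(~r) = {t4, t5, t6, t7, t8}
Sat(~p) = {t4, t5}
Sat(~r | ~p) = {t4, t5, t6, t7, t8}
Sat(p | ~r) = {t0, t1, t2, t3, t4, t5, t6, t7, t8}
Sat(r & (p | ~r)) = {t0, t1, t2, t3}
Sat(AX (r & (p | ~r))) = {s : every successor in {t0, t1, t2, t3}} = {t3, t5, t6}
E[(~r | ~p) U AX (r & (p | ~r))]: least fixpoint, start Z0 = Sat(AX (r & (p | ~r))) = {t3, t5, t6}, add states in Sat(~r | ~p) with some successor in Z. Z1 = {t3, t4, t5, t6, t7}; Z2 = {t3, t4, t5, t6, t7, t8}; fixed.
Sat(E[(~r | ~p) U AX (r & (p | ~r))]) = {t3, t4, t5, t6, t7, t8}
A[(~r | ~p) U E[(~r | ~p) U AX (r & (p | ~r))]]: least fixpoint, start Z0 = Sat(E[(~r | ~p) U AX (r & (p | ~r))]) = {t3, t4, t5, t6, t7, t8}, add states in Sat(~r | ~p) with every successor in Z. Already a fixed point.
Sat(A[(~r | ~p) U E[(~r | ~p) U AX (r & (p | ~r))]]) = {t3, t4, t5, t6, t7, t8}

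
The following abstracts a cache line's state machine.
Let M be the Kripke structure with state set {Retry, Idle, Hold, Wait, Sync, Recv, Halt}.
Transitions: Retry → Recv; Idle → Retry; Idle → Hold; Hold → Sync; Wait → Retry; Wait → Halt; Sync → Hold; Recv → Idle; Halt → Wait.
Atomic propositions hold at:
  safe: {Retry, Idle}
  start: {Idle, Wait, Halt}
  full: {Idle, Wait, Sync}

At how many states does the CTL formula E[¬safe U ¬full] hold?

6

Sat(¬safe) = {Hold, Wait, Sync, Recv, Halt}
Sat(¬full) = {Retry, Hold, Recv, Halt}
E[¬safe U ¬full]: least fixpoint, start Z0 = Sat(¬full) = {Retry, Hold, Recv, Halt}, add states in Sat(¬safe) with some successor in Z. Z1 = {Retry, Hold, Wait, Sync, Recv, Halt}; fixed.
Sat(E[¬safe U ¬full]) = {Retry, Hold, Wait, Sync, Recv, Halt}
|Sat(E[¬safe U ¬full])| = |{Retry, Hold, Wait, Sync, Recv, Halt}| = 6.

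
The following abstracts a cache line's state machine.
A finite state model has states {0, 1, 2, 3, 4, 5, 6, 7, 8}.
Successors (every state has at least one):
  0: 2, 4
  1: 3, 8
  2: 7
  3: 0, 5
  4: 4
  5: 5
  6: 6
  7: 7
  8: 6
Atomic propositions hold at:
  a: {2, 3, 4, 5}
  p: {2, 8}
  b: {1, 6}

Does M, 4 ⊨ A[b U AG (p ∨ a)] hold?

Yes

Sat(p ∨ a) = {2, 3, 4, 5, 8}
AG (p ∨ a): greatest fixpoint, start Z0 = {2, 3, 4, 5, 8}, keep only states in Sat with every successor in Z. Z1 = {4, 5}; fixed.
Sat(AG (p ∨ a)) = {4, 5}
A[b U AG (p ∨ a)]: least fixpoint, start Z0 = Sat(AG (p ∨ a)) = {4, 5}, add states in Sat(b) with every successor in Z. Already a fixed point.
Sat(A[b U AG (p ∨ a)]) = {4, 5}
4 ∈ Sat(A[b U AG (p ∨ a)]) = {4, 5}, so the formula holds at 4.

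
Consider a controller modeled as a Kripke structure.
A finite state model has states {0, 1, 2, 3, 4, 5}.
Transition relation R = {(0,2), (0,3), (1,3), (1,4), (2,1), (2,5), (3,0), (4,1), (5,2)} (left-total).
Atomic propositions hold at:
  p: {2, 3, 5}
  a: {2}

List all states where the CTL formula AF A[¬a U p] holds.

Sat(¬a) = {0, 1, 3, 4, 5}
A[¬a U p]: least fixpoint, start Z0 = Sat(p) = {2, 3, 5}, add states in Sat(¬a) with every successor in Z. Z1 = {0, 2, 3, 5}; fixed.
Sat(A[¬a U p]) = {0, 2, 3, 5}
AF A[¬a U p]: least fixpoint, start Z0 = {0, 2, 3, 5}, add states with every successor in Z. Already a fixed point.
Sat(AF A[¬a U p]) = {0, 2, 3, 5}

{0, 2, 3, 5}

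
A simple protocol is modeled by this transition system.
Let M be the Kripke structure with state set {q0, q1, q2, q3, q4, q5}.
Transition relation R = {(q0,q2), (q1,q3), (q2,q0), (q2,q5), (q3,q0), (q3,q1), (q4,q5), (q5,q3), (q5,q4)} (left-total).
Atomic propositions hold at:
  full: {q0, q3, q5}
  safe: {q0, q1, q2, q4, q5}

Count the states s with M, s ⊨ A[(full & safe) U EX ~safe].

Sat(full & safe) = {q0, q5}
Sat(~safe) = {q3}
Sat(EX ~safe) = {s : some successor in {q3}} = {q1, q5}
A[(full & safe) U EX ~safe]: least fixpoint, start Z0 = Sat(EX ~safe) = {q1, q5}, add states in Sat(full & safe) with every successor in Z. Already a fixed point.
Sat(A[(full & safe) U EX ~safe]) = {q1, q5}
|Sat(A[(full & safe) U EX ~safe])| = |{q1, q5}| = 2.

2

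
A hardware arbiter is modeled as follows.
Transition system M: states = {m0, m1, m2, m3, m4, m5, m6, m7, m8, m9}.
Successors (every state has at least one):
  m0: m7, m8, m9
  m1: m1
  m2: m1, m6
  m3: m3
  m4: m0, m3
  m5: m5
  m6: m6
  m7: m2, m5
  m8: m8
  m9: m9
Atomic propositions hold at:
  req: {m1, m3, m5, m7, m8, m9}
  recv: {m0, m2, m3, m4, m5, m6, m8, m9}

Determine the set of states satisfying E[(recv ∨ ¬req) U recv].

Sat(¬req) = {m0, m2, m4, m6}
Sat(recv ∨ ¬req) = {m0, m2, m3, m4, m5, m6, m8, m9}
E[(recv ∨ ¬req) U recv]: least fixpoint, start Z0 = Sat(recv) = {m0, m2, m3, m4, m5, m6, m8, m9}, add states in Sat(recv ∨ ¬req) with some successor in Z. Already a fixed point.
Sat(E[(recv ∨ ¬req) U recv]) = {m0, m2, m3, m4, m5, m6, m8, m9}

{m0, m2, m3, m4, m5, m6, m8, m9}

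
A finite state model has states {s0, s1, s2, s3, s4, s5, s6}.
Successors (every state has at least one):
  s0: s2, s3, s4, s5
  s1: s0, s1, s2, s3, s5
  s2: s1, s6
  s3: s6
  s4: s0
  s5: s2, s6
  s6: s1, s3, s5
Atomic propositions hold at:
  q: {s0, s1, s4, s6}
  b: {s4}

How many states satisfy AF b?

AF b: least fixpoint, start Z0 = {s4}, add states with every successor in Z. Already a fixed point.
Sat(AF b) = {s4}
|Sat(AF b)| = |{s4}| = 1.

1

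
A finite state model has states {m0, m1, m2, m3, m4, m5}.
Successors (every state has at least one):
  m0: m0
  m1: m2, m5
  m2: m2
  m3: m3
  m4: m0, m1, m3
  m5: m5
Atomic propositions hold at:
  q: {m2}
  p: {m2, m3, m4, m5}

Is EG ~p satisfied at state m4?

Sat(~p) = {m0, m1}
EG ~p: greatest fixpoint, start Z0 = {m0, m1}, keep only states in Sat with some successor in Z. Z1 = {m0}; fixed.
Sat(EG ~p) = {m0}
m4 ∉ Sat(EG ~p) = {m0}, so the formula does not hold at m4.

No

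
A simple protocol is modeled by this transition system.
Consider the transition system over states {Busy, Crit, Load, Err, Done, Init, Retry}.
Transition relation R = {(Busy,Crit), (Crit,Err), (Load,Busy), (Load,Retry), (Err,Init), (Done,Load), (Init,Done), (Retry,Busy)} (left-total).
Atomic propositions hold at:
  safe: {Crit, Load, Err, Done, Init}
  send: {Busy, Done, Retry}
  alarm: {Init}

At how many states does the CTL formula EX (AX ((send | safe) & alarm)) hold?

Sat(send | safe) = {Busy, Crit, Load, Err, Done, Init, Retry}
Sat((send | safe) & alarm) = {Init}
Sat(AX ((send | safe) & alarm)) = {s : every successor in {Init}} = {Err}
Sat(EX (AX ((send | safe) & alarm))) = {s : some successor in {Err}} = {Crit}
|Sat(EX (AX ((send | safe) & alarm)))| = |{Crit}| = 1.

1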